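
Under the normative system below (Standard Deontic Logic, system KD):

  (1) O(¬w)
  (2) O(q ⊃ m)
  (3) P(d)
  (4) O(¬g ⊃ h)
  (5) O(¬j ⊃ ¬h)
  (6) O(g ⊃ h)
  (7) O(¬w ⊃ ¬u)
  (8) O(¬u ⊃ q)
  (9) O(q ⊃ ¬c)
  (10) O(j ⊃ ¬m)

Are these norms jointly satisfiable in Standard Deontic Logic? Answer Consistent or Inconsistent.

Premises 4 and 6 are O(¬g ⊃ h) and O(g ⊃ h); every ideal world satisfies ¬g or g, so in either case h holds — hence O(h).
Premise 5, O(¬j ⊃ ¬h), contraposes to O(h ⊃ j); with O(h) we get O(j).
Applying K to premise 10 (O(j ⊃ ¬m)) and O(j) yields O(¬m).
Premise 2, O(q ⊃ m), contraposes to O(¬m ⊃ ¬q); with O(¬m) we get O(¬q).
Premise 8 is O(¬u ⊃ q); contrapositively O(¬q ⊃ u). Since O(¬q) holds, K gives O(u).
Premise 7 is O(¬w ⊃ ¬u); contrapositively O(u ⊃ w). Since O(u) holds, K gives O(w).
But premise 1 directly asserts O(¬w).
We now have both O(w) and O(¬w) — w is simultaneously obligatory and forbidden, violating the D-axiom.

Inconsistent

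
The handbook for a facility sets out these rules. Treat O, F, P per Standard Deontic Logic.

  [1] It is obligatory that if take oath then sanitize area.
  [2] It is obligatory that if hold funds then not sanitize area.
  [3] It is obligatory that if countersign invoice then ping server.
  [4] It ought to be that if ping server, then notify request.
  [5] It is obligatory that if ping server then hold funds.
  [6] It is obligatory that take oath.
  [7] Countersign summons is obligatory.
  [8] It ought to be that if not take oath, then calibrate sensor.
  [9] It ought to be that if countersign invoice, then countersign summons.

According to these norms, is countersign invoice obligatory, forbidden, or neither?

Premise 6 states O(take_oath) outright.
Applying K to premise 1 (O(take_oath → sanitize_area)) and O(take_oath) yields O(sanitize_area).
Premise 2 is O(hold_funds → ¬sanitize_area); contrapositively O(sanitize_area → ¬hold_funds). Since O(sanitize_area) holds, K gives O(¬hold_funds).
Premise 5, O(ping_server → hold_funds), contraposes to O(¬hold_funds → ¬ping_server); with O(¬hold_funds) we get O(¬ping_server).
Premise 3 is O(countersign_invoice → ping_server); contrapositively O(¬ping_server → ¬countersign_invoice). Since O(¬ping_server) holds, K gives O(¬countersign_invoice).
Premises 4, 7, 8, 9 do not contribute to this derivation.
Thus O(¬countersign_invoice), which is F(countersign_invoice): countersign_invoice is forbidden.

Forbidden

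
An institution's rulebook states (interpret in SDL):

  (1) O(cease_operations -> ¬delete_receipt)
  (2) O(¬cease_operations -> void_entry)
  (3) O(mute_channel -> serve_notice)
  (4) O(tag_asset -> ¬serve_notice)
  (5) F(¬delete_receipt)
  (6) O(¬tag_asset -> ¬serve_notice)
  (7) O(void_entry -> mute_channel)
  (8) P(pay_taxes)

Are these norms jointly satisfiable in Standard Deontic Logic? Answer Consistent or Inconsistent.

Inconsistent

Premises 4 and 6 are O(tag_asset -> ¬serve_notice) and O(¬tag_asset -> ¬serve_notice); every ideal world satisfies tag_asset or ¬tag_asset, so in either case ¬serve_notice holds — hence O(¬serve_notice).
Premise 3, O(mute_channel -> serve_notice), contraposes to O(¬serve_notice -> ¬mute_channel); with O(¬serve_notice) we get O(¬mute_channel).
Premise 7 is O(void_entry -> mute_channel); contrapositively O(¬mute_channel -> ¬void_entry). Since O(¬mute_channel) holds, K gives O(¬void_entry).
The contrapositive of premise 2 (O(¬cease_operations -> void_entry)) is O(¬void_entry -> cease_operations), and O(¬void_entry) is already established, so O(cease_operations).
With premise 1, O(cease_operations -> ¬delete_receipt), the K-axiom yields O(¬delete_receipt).
But premise 5, F(¬delete_receipt), means O(delete_receipt).
We now have both O(¬delete_receipt) and O(delete_receipt) — delete_receipt is simultaneously obligatory and forbidden, violating the D-axiom.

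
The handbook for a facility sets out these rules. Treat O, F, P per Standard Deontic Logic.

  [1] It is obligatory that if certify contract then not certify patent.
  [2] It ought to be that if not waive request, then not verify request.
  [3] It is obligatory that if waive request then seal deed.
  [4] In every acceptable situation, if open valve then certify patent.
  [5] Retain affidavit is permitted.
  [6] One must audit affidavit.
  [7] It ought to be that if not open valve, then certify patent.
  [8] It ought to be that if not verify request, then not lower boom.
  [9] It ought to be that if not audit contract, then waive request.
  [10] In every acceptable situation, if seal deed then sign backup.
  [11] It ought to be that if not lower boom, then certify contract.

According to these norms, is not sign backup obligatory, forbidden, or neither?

Forbidden

Premises 7 and 4 cover both cases: O(¬open_valve → certify_patent) and O(open_valve → certify_patent). Since ¬open_valve ∨ open_valve is a tautology, O(certify_patent) follows.
Premise 1, O(certify_contract → ¬certify_patent), contraposes to O(certify_patent → ¬certify_contract); with O(certify_patent) we get O(¬certify_contract).
Premise 11, O(¬lower_boom → certify_contract), contraposes to O(¬certify_contract → lower_boom); with O(¬certify_contract) we get O(lower_boom).
Premise 8 is O(¬verify_request → ¬lower_boom); contrapositively O(lower_boom → verify_request). Since O(lower_boom) holds, K gives O(verify_request).
The contrapositive of premise 2 (O(¬waive_request → ¬verify_request)) is O(verify_request → waive_request), and O(verify_request) is already established, so O(waive_request).
Premise 3 is O(waive_request → seal_deed); since O(waive_request), deontic closure gives O(seal_deed).
Applying K to premise 10 (O(seal_deed → sign_backup)) and O(seal_deed) yields O(sign_backup).
Premises 5, 6, 9 do not contribute to this derivation.
Thus O(sign_backup), which is F(¬sign_backup): ¬sign_backup is forbidden.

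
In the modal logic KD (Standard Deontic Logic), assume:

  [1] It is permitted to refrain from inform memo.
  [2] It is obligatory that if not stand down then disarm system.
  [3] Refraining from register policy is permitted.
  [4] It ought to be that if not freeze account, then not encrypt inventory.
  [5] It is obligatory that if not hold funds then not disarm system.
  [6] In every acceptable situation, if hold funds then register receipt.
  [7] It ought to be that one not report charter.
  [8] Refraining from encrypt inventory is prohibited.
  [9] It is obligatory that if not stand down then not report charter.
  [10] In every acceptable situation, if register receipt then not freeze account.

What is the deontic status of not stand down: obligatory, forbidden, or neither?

Premise 8 is F(¬encrypt_inventory), i.e. O(encrypt_inventory).
Premise 4 is O(¬freeze_account → ¬encrypt_inventory); contrapositively O(encrypt_inventory → freeze_account). Since O(encrypt_inventory) holds, K gives O(freeze_account).
Premise 10 is O(register_receipt → ¬freeze_account); contrapositively O(freeze_account → ¬register_receipt). Since O(freeze_account) holds, K gives O(¬register_receipt).
Premise 6, O(hold_funds → register_receipt), contraposes to O(¬register_receipt → ¬hold_funds); with O(¬register_receipt) we get O(¬hold_funds).
With premise 5, O(¬hold_funds → ¬disarm_system), the K-axiom yields O(¬disarm_system).
Premise 2, O(¬stand_down → disarm_system), contraposes to O(¬disarm_system → stand_down); with O(¬disarm_system) we get O(stand_down).
Premises 1, 3, 7, 9 do not contribute to this derivation.
Thus O(stand_down), which is F(¬stand_down): ¬stand_down is forbidden.

Forbidden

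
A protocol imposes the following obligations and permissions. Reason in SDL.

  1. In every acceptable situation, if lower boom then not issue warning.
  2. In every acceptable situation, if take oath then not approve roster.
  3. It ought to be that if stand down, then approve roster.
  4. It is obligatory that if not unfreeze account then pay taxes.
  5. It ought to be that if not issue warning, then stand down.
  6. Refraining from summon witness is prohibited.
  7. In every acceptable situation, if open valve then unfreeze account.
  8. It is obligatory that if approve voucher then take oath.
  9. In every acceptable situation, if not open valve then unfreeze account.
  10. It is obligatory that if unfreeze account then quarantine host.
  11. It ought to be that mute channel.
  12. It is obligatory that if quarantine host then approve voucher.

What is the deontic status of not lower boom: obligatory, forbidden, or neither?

By case analysis on ¬open_valve: premise 9 gives O(¬open_valve → unfreeze_account) and premise 7 gives O(open_valve → unfreeze_account), so O(unfreeze_account) either way.
With premise 10, O(unfreeze_account → quarantine_host), the K-axiom yields O(quarantine_host).
Premise 12 is O(quarantine_host → approve_voucher); since O(quarantine_host), deontic closure gives O(approve_voucher).
With premise 8, O(approve_voucher → take_oath), the K-axiom yields O(take_oath).
Applying K to premise 2 (O(take_oath → ¬approve_roster)) and O(take_oath) yields O(¬approve_roster).
Premise 3, O(stand_down → approve_roster), contraposes to O(¬approve_roster → ¬stand_down); with O(¬approve_roster) we get O(¬stand_down).
Premise 5 is O(¬issue_warning → stand_down); contrapositively O(¬stand_down → issue_warning). Since O(¬stand_down) holds, K gives O(issue_warning).
The contrapositive of premise 1 (O(lower_boom → ¬issue_warning)) is O(issue_warning → ¬lower_boom), and O(issue_warning) is already established, so O(¬lower_boom).
Premises 4, 6, 11 do not contribute to this derivation.
Hence ¬lower_boom is obligatory.

Obligatory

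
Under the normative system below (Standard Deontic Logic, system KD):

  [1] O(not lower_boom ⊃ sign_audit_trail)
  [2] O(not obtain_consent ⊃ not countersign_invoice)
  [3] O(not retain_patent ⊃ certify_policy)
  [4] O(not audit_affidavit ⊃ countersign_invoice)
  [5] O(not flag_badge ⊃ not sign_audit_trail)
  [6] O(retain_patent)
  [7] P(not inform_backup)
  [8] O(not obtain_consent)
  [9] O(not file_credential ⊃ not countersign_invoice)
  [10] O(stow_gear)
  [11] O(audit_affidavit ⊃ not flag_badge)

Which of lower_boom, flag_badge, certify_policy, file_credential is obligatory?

lower_boom

Premise 8 gives O(not obtain_consent).
With premise 2, O(not obtain_consent ⊃ not countersign_invoice), the K-axiom yields O(not countersign_invoice).
Premise 4, O(not audit_affidavit ⊃ countersign_invoice), contraposes to O(not countersign_invoice ⊃ audit_affidavit); with O(not countersign_invoice) we get O(audit_affidavit).
With premise 11, O(audit_affidavit ⊃ not flag_badge), the K-axiom yields O(not flag_badge).
From O(not flag_badge) and premise 5, O(not flag_badge ⊃ not sign_audit_trail), we obtain O(not sign_audit_trail).
Premise 1 is O(not lower_boom ⊃ sign_audit_trail); contrapositively O(not sign_audit_trail ⊃ lower_boom). Since O(not sign_audit_trail) holds, K gives O(lower_boom).
So O(lower_boom) holds — lower_boom is obligatory. None of the other listed options is made obligatory by any chain of premises.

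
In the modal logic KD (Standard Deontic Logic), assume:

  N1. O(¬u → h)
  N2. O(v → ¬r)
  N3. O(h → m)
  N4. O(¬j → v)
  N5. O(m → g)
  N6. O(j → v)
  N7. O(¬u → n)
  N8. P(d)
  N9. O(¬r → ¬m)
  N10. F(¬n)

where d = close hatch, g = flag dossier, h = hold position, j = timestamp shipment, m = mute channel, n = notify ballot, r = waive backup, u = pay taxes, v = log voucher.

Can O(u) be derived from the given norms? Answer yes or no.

Yes

Premises 4 and 6 are O(¬j → v) and O(j → v); every ideal world satisfies ¬j or j, so in either case v holds — hence O(v).
With premise 2, O(v → ¬r), the K-axiom yields O(¬r).
From O(¬r) and premise 9, O(¬r → ¬m), we obtain O(¬m).
Premise 3 is O(h → m); contrapositively O(¬m → ¬h). Since O(¬m) holds, K gives O(¬h).
Premise 1 is O(¬u → h); contrapositively O(¬h → u). Since O(¬h) holds, K gives O(u).
Premises 5, 7, 8, 10 do not contribute to this derivation.
So O(u) follows.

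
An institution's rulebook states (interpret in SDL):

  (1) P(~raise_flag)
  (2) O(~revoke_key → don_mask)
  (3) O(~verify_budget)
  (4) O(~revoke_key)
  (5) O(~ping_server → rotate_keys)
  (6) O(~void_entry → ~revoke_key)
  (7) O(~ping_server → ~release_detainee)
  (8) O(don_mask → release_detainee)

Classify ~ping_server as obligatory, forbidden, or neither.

Premise 4 states O(~revoke_key) outright.
With premise 2, O(~revoke_key → don_mask), the K-axiom yields O(don_mask).
Applying K to premise 8 (O(don_mask → release_detainee)) and O(don_mask) yields O(release_detainee).
The contrapositive of premise 7 (O(~ping_server → ~release_detainee)) is O(release_detainee → ping_server), and O(release_detainee) is already established, so O(ping_server).
Premises 1, 3, 5, 6 do not contribute to this derivation.
Thus O(ping_server), which is F(~ping_server): ~ping_server is forbidden.

Forbidden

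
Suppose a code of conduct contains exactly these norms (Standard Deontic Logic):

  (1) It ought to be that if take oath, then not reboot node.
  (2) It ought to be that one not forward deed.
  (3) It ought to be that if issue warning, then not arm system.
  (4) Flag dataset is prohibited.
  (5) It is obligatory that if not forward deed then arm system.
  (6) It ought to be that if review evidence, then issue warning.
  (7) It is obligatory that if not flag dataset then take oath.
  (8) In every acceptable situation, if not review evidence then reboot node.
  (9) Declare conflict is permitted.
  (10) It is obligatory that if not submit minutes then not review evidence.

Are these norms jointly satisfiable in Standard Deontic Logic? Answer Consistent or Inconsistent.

From premise 2 we have O(¬forward_deed).
Premise 5 is O(¬forward_deed → arm_system); since O(¬forward_deed), deontic closure gives O(arm_system).
Premise 3, O(issue_warning → ¬arm_system), contraposes to O(arm_system → ¬issue_warning); with O(arm_system) we get O(¬issue_warning).
The contrapositive of premise 6 (O(review_evidence → issue_warning)) is O(¬issue_warning → ¬review_evidence), and O(¬issue_warning) is already established, so O(¬review_evidence).
Premise 8 is O(¬review_evidence → reboot_node); since O(¬review_evidence), deontic closure gives O(reboot_node).
Premise 1 is O(take_oath → ¬reboot_node); contrapositively O(reboot_node → ¬take_oath). Since O(reboot_node) holds, K gives O(¬take_oath).
Premise 7 is O(¬flag_dataset → take_oath); contrapositively O(¬take_oath → flag_dataset). Since O(¬take_oath) holds, K gives O(flag_dataset).
But premise 4, F(flag_dataset), means O(¬flag_dataset).
We now have both O(flag_dataset) and O(¬flag_dataset) — flag_dataset is simultaneously obligatory and forbidden, violating the D-axiom.

Inconsistent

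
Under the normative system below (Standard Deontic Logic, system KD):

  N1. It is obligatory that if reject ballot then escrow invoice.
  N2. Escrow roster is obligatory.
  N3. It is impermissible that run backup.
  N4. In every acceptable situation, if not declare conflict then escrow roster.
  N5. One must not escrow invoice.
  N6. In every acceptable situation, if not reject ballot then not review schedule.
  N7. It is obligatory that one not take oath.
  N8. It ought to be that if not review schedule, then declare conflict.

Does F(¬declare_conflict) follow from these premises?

Premise 5 is F(escrow_invoice), i.e. O(¬escrow_invoice).
The contrapositive of premise 1 (O(reject_ballot → escrow_invoice)) is O(¬escrow_invoice → ¬reject_ballot), and O(¬escrow_invoice) is already established, so O(¬reject_ballot).
From O(¬reject_ballot) and premise 6, O(¬reject_ballot → ¬review_schedule), we obtain O(¬review_schedule).
With premise 8, O(¬review_schedule → declare_conflict), the K-axiom yields O(declare_conflict).
Premises 2, 3, 4, 7 do not contribute to this derivation.
So O(declare_conflict) holds, i.e. F(¬declare_conflict). The claim follows.

Yes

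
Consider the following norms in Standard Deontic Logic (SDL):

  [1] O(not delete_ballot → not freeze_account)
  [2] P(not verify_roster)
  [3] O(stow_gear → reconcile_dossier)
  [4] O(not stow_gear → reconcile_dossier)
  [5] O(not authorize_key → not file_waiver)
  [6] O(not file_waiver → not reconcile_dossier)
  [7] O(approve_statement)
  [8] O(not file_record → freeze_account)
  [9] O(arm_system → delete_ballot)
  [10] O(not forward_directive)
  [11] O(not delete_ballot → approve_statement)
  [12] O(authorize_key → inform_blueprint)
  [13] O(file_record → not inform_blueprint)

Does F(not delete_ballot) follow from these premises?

Yes

Premises 3 and 4 cover both cases: O(stow_gear → reconcile_dossier) and O(not stow_gear → reconcile_dossier). Since stow_gear ∨ not stow_gear is a tautology, O(reconcile_dossier) follows.
Premise 6 is O(not file_waiver → not reconcile_dossier); contrapositively O(reconcile_dossier → file_waiver). Since O(reconcile_dossier) holds, K gives O(file_waiver).
Premise 5, O(not authorize_key → not file_waiver), contraposes to O(file_waiver → authorize_key); with O(file_waiver) we get O(authorize_key).
From O(authorize_key) and premise 12, O(authorize_key → inform_blueprint), we obtain O(inform_blueprint).
Premise 13, O(file_record → not inform_blueprint), contraposes to O(inform_blueprint → not file_record); with O(inform_blueprint) we get O(not file_record).
From O(not file_record) and premise 8, O(not file_record → freeze_account), we obtain O(freeze_account).
The contrapositive of premise 1 (O(not delete_ballot → not freeze_account)) is O(freeze_account → delete_ballot), and O(freeze_account) is already established, so O(delete_ballot).
Premises 2, 7, 9, 10, 11 do not contribute to this derivation.
So O(delete_ballot) holds, i.e. F(not delete_ballot). The claim follows.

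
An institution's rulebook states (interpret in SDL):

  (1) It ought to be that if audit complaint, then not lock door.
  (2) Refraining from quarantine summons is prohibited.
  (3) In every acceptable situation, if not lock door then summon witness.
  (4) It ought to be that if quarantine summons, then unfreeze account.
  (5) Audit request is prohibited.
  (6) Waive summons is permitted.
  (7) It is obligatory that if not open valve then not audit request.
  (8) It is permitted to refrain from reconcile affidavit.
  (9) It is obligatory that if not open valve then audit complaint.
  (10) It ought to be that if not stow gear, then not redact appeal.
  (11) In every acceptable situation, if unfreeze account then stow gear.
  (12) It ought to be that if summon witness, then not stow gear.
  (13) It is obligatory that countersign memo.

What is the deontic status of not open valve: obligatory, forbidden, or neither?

Premise 2, F(¬quarantine_summons), is equivalent to O(quarantine_summons).
Applying K to premise 4 (O(quarantine_summons → unfreeze_account)) and O(quarantine_summons) yields O(unfreeze_account).
From O(unfreeze_account) and premise 11, O(unfreeze_account → stow_gear), we obtain O(stow_gear).
Premise 12, O(summon_witness → ¬stow_gear), contraposes to O(stow_gear → ¬summon_witness); with O(stow_gear) we get O(¬summon_witness).
The contrapositive of premise 3 (O(¬lock_door → summon_witness)) is O(¬summon_witness → lock_door), and O(¬summon_witness) is already established, so O(lock_door).
The contrapositive of premise 1 (O(audit_complaint → ¬lock_door)) is O(lock_door → ¬audit_complaint), and O(lock_door) is already established, so O(¬audit_complaint).
Premise 9, O(¬open_valve → audit_complaint), contraposes to O(¬audit_complaint → open_valve); with O(¬audit_complaint) we get O(open_valve).
Premises 5, 6, 7, 8, 10, 13 do not contribute to this derivation.
Thus O(open_valve), which is F(¬open_valve): ¬open_valve is forbidden.

Forbidden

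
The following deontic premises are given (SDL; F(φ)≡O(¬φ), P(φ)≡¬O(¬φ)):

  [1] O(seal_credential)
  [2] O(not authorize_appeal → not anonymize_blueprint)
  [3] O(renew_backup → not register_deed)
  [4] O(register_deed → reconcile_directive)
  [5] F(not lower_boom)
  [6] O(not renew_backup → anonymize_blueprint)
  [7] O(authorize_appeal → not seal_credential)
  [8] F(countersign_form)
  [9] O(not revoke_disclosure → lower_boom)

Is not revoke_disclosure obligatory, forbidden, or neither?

Neither

Premise 9 is O(not revoke_disclosure → lower_boom); even if O(lower_boom) held, inferring O(not revoke_disclosure) would be affirming the consequent — invalid.
No premise or chain of K-axiom applications forces O(not revoke_disclosure), and none forces O(revoke_disclosure). So not revoke_disclosure is neither obligatory nor forbidden under these norms.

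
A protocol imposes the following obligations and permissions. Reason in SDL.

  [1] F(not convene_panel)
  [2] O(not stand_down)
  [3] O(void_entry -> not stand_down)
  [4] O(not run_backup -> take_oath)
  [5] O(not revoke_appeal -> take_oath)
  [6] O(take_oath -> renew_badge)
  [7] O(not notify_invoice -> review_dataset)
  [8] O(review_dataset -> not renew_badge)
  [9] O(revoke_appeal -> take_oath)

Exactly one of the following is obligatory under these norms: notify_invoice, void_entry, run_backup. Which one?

notify_invoice

Premises 9 and 5 are O(revoke_appeal -> take_oath) and O(not revoke_appeal -> take_oath); every ideal world satisfies revoke_appeal or not revoke_appeal, so in either case take_oath holds — hence O(take_oath).
From O(take_oath) and premise 6, O(take_oath -> renew_badge), we obtain O(renew_badge).
Premise 8, O(review_dataset -> not renew_badge), contraposes to O(renew_badge -> not review_dataset); with O(renew_badge) we get O(not review_dataset).
The contrapositive of premise 7 (O(not notify_invoice -> review_dataset)) is O(not review_dataset -> notify_invoice), and O(not review_dataset) is already established, so O(notify_invoice).
So O(notify_invoice) holds — notify_invoice is obligatory. None of the other listed options is made obligatory by any chain of premises.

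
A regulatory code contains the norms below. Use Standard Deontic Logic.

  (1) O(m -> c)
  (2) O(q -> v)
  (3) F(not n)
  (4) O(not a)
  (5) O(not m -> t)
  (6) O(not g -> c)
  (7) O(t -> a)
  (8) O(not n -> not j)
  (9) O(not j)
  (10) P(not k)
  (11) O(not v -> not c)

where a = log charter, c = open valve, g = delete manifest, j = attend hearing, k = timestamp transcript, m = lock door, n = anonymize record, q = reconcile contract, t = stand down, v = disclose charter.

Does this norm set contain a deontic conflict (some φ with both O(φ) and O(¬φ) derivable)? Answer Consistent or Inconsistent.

Consistent

Premise 8 is O(not n -> not j); even if O(not j) held, inferring O(not n) would be affirming the consequent — invalid.
So O(not n) is not derivable, and the apparent clash with O(n) does not arise.
A world satisfying every obligation exists (e.g. a=false, c=true, g=false, j=false, k=false, m=true, n=true, q=false, t=false, v=true); no atom is both obligatory and forbidden, so the set is consistent.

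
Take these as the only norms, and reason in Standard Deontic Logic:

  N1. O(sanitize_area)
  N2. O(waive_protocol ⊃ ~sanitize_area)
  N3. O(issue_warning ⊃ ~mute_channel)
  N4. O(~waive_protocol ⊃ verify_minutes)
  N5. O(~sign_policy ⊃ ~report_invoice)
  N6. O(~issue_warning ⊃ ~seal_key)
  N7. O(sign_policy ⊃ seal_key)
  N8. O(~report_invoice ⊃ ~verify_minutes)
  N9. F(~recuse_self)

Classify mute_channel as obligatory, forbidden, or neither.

Premise 1 gives O(sanitize_area).
Premise 2 is O(waive_protocol ⊃ ~sanitize_area); contrapositively O(sanitize_area ⊃ ~waive_protocol). Since O(sanitize_area) holds, K gives O(~waive_protocol).
From O(~waive_protocol) and premise 4, O(~waive_protocol ⊃ verify_minutes), we obtain O(verify_minutes).
The contrapositive of premise 8 (O(~report_invoice ⊃ ~verify_minutes)) is O(verify_minutes ⊃ report_invoice), and O(verify_minutes) is already established, so O(report_invoice).
Premise 5 is O(~sign_policy ⊃ ~report_invoice); contrapositively O(report_invoice ⊃ sign_policy). Since O(report_invoice) holds, K gives O(sign_policy).
From O(sign_policy) and premise 7, O(sign_policy ⊃ seal_key), we obtain O(seal_key).
The contrapositive of premise 6 (O(~issue_warning ⊃ ~seal_key)) is O(seal_key ⊃ issue_warning), and O(seal_key) is already established, so O(issue_warning).
With premise 3, O(issue_warning ⊃ ~mute_channel), the K-axiom yields O(~mute_channel).
Premise 9 does not contribute to this derivation.
Thus O(~mute_channel), which is F(mute_channel): mute_channel is forbidden.

Forbidden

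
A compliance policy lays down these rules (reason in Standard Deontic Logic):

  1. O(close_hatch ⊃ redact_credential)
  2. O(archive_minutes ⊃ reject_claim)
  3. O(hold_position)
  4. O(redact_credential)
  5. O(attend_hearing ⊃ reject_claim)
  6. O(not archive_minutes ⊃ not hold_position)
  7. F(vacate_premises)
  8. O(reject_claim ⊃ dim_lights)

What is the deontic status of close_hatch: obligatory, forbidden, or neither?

Neither

Premise 1 is O(close_hatch ⊃ redact_credential); even if O(redact_credential) held, inferring O(close_hatch) would be affirming the consequent — invalid.
No premise or chain of K-axiom applications forces O(close_hatch), and none forces O(not close_hatch). So close_hatch is neither obligatory nor forbidden under these norms.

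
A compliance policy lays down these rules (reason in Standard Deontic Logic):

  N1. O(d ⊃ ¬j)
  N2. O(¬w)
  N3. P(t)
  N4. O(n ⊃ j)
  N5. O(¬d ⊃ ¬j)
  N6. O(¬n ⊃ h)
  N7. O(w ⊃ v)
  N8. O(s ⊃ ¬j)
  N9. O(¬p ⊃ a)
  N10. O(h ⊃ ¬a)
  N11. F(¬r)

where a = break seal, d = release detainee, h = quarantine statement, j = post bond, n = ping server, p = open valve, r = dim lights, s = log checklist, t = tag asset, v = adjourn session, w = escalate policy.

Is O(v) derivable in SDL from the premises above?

No

Premise 7 is O(w ⊃ v), but O(w) is not derivable from the premises, so it does not yield O(v).
No other premise forces O(v). An ideal world satisfying every premise can still have v false, so O(v) is not derivable.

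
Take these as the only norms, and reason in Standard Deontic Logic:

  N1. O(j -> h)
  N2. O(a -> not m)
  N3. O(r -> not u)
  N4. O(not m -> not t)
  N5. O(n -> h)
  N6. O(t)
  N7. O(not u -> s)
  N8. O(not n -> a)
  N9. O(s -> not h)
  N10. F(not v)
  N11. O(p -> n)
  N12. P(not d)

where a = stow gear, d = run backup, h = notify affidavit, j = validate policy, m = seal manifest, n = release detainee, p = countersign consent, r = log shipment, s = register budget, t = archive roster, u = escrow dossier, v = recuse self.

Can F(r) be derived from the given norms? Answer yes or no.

Yes

From premise 6 we have O(t).
Premise 4 is O(not m -> not t); contrapositively O(t -> m). Since O(t) holds, K gives O(m).
Premise 2, O(a -> not m), contraposes to O(m -> not a); with O(m) we get O(not a).
The contrapositive of premise 8 (O(not n -> a)) is O(not a -> n), and O(not a) is already established, so O(n).
From O(n) and premise 5, O(n -> h), we obtain O(h).
The contrapositive of premise 9 (O(s -> not h)) is O(h -> not s), and O(h) is already established, so O(not s).
The contrapositive of premise 7 (O(not u -> s)) is O(not s -> u), and O(not s) is already established, so O(u).
Premise 3 is O(r -> not u); contrapositively O(u -> not r). Since O(u) holds, K gives O(not r).
Premises 1, 10, 11, 12 do not contribute to this derivation.
So O(not r) holds, i.e. F(r). The claim follows.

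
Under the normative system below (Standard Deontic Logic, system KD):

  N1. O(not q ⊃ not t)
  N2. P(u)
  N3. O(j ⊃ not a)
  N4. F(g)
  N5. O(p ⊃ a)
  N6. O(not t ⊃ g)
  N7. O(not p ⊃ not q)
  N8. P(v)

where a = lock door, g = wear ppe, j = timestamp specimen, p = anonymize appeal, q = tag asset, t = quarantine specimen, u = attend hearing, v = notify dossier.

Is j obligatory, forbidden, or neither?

Premise 4 is F(g), i.e. O(not g).
The contrapositive of premise 6 (O(not t ⊃ g)) is O(not g ⊃ t), and O(not g) is already established, so O(t).
The contrapositive of premise 1 (O(not q ⊃ not t)) is O(t ⊃ q), and O(t) is already established, so O(q).
Premise 7 is O(not p ⊃ not q); contrapositively O(q ⊃ p). Since O(q) holds, K gives O(p).
From O(p) and premise 5, O(p ⊃ a), we obtain O(a).
The contrapositive of premise 3 (O(j ⊃ not a)) is O(a ⊃ not j), and O(a) is already established, so O(not j).
Premises 2, 8 do not contribute to this derivation.
Thus O(not j), which is F(j): j is forbidden.

Forbidden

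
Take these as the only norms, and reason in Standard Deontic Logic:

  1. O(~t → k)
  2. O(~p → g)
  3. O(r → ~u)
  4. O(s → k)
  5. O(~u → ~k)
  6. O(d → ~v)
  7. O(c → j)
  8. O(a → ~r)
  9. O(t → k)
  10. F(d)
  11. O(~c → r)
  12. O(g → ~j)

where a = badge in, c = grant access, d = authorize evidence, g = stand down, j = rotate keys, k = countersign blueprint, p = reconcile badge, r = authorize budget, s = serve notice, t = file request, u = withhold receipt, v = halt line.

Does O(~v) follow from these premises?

Premise 6 is O(d → ~v), but O(d) is not derivable from the premises, so it does not yield O(~v).
No other premise forces O(~v). An ideal world satisfying every premise can still have ~v false, so O(~v) is not derivable.

No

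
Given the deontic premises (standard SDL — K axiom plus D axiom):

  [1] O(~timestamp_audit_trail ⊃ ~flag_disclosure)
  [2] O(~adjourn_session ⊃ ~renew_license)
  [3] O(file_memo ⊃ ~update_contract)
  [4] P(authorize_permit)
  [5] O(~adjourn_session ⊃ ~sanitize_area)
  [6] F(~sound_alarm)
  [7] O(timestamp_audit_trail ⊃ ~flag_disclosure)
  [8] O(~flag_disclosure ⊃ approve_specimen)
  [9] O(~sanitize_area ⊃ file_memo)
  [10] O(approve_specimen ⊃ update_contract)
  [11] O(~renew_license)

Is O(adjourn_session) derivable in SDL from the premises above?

Yes

Premises 1 and 7 cover both cases: O(~timestamp_audit_trail ⊃ ~flag_disclosure) and O(timestamp_audit_trail ⊃ ~flag_disclosure). Since ~timestamp_audit_trail ∨ timestamp_audit_trail is a tautology, O(~flag_disclosure) follows.
With premise 8, O(~flag_disclosure ⊃ approve_specimen), the K-axiom yields O(approve_specimen).
Applying K to premise 10 (O(approve_specimen ⊃ update_contract)) and O(approve_specimen) yields O(update_contract).
Premise 3 is O(file_memo ⊃ ~update_contract); contrapositively O(update_contract ⊃ ~file_memo). Since O(update_contract) holds, K gives O(~file_memo).
The contrapositive of premise 9 (O(~sanitize_area ⊃ file_memo)) is O(~file_memo ⊃ sanitize_area), and O(~file_memo) is already established, so O(sanitize_area).
Premise 5 is O(~adjourn_session ⊃ ~sanitize_area); contrapositively O(sanitize_area ⊃ adjourn_session). Since O(sanitize_area) holds, K gives O(adjourn_session).
Premises 2, 4, 6, 11 do not contribute to this derivation.
So O(adjourn_session) follows.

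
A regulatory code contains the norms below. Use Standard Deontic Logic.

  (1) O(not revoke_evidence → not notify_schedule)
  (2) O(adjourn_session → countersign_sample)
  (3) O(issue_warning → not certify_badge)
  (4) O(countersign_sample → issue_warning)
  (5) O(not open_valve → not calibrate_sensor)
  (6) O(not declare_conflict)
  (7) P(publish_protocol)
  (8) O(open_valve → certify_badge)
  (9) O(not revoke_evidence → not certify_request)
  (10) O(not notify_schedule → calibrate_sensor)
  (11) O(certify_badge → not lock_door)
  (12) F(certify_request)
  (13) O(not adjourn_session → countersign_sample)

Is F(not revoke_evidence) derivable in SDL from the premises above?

Premises 13 and 2 cover both cases: O(not adjourn_session → countersign_sample) and O(adjourn_session → countersign_sample). Since not adjourn_session ∨ adjourn_session is a tautology, O(countersign_sample) follows.
Premise 4 is O(countersign_sample → issue_warning); since O(countersign_sample), deontic closure gives O(issue_warning).
Premise 3 is O(issue_warning → not certify_badge); since O(issue_warning), deontic closure gives O(not certify_badge).
The contrapositive of premise 8 (O(open_valve → certify_badge)) is O(not certify_badge → not open_valve), and O(not certify_badge) is already established, so O(not open_valve).
With premise 5, O(not open_valve → not calibrate_sensor), the K-axiom yields O(not calibrate_sensor).
The contrapositive of premise 10 (O(not notify_schedule → calibrate_sensor)) is O(not calibrate_sensor → notify_schedule), and O(not calibrate_sensor) is already established, so O(notify_schedule).
Premise 1 is O(not revoke_evidence → not notify_schedule); contrapositively O(notify_schedule → revoke_evidence). Since O(notify_schedule) holds, K gives O(revoke_evidence).
Premises 6, 7, 9, 11, 12 do not contribute to this derivation.
So O(revoke_evidence) holds, i.e. F(not revoke_evidence). The claim follows.

Yes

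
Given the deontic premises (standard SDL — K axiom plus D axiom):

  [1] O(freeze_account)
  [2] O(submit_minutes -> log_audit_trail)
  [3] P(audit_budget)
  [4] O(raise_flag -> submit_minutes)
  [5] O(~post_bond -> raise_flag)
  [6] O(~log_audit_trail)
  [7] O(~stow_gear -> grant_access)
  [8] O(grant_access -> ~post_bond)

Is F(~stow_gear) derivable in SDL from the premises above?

Premise 6 states O(~log_audit_trail) outright.
Premise 2 is O(submit_minutes -> log_audit_trail); contrapositively O(~log_audit_trail -> ~submit_minutes). Since O(~log_audit_trail) holds, K gives O(~submit_minutes).
Premise 4 is O(raise_flag -> submit_minutes); contrapositively O(~submit_minutes -> ~raise_flag). Since O(~submit_minutes) holds, K gives O(~raise_flag).
Premise 5 is O(~post_bond -> raise_flag); contrapositively O(~raise_flag -> post_bond). Since O(~raise_flag) holds, K gives O(post_bond).
Premise 8 is O(grant_access -> ~post_bond); contrapositively O(post_bond -> ~grant_access). Since O(post_bond) holds, K gives O(~grant_access).
Premise 7 is O(~stow_gear -> grant_access); contrapositively O(~grant_access -> stow_gear). Since O(~grant_access) holds, K gives O(stow_gear).
Premises 1, 3 do not contribute to this derivation.
So O(stow_gear) holds, i.e. F(~stow_gear). The claim follows.

Yes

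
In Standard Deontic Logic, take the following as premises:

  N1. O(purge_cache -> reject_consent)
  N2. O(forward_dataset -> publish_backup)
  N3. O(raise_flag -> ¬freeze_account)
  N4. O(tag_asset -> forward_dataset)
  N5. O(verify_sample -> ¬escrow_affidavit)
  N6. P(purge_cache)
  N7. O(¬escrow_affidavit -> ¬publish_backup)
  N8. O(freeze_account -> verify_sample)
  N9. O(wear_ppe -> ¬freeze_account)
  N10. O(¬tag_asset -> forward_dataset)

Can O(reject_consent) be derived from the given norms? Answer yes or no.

Premise 1 is O(purge_cache -> reject_consent), but O(purge_cache) is not derivable from the premises (the permission P(purge_cache) asserts only ¬O(¬purge_cache), not O(purge_cache)), so it does not yield O(reject_consent).
No other premise forces O(reject_consent). An ideal world satisfying every premise can still have reject_consent false, so O(reject_consent) is not derivable.

No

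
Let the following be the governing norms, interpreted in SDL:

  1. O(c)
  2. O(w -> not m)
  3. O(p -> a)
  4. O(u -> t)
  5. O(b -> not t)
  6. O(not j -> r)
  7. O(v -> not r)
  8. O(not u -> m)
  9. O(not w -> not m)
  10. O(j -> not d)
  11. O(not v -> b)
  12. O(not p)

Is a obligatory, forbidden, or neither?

Premise 3 is O(p -> a), but O(p) is not derivable from the premises, so it does not yield O(a).
No premise or chain of K-axiom applications forces O(a), and none forces O(not a). So a is neither obligatory nor forbidden under these norms.

Neither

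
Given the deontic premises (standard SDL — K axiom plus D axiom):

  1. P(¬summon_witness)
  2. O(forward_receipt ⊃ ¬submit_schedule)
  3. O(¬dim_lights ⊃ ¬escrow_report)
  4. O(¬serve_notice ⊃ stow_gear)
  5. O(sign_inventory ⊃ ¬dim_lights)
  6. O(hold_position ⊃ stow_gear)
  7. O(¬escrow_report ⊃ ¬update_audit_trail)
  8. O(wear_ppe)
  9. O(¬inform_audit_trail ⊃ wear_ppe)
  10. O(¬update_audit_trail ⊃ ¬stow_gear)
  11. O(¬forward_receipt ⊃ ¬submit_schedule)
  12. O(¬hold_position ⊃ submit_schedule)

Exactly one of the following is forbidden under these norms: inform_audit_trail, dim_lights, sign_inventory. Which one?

sign_inventory

Premises 11 and 2 cover both cases: O(¬forward_receipt ⊃ ¬submit_schedule) and O(forward_receipt ⊃ ¬submit_schedule). Since ¬forward_receipt ∨ forward_receipt is a tautology, O(¬submit_schedule) follows.
Premise 12 is O(¬hold_position ⊃ submit_schedule); contrapositively O(¬submit_schedule ⊃ hold_position). Since O(¬submit_schedule) holds, K gives O(hold_position).
With premise 6, O(hold_position ⊃ stow_gear), the K-axiom yields O(stow_gear).
Premise 10 is O(¬update_audit_trail ⊃ ¬stow_gear); contrapositively O(stow_gear ⊃ update_audit_trail). Since O(stow_gear) holds, K gives O(update_audit_trail).
The contrapositive of premise 7 (O(¬escrow_report ⊃ ¬update_audit_trail)) is O(update_audit_trail ⊃ escrow_report), and O(update_audit_trail) is already established, so O(escrow_report).
The contrapositive of premise 3 (O(¬dim_lights ⊃ ¬escrow_report)) is O(escrow_report ⊃ dim_lights), and O(escrow_report) is already established, so O(dim_lights).
The contrapositive of premise 5 (O(sign_inventory ⊃ ¬dim_lights)) is O(dim_lights ⊃ ¬sign_inventory), and O(dim_lights) is already established, so O(¬sign_inventory).
So O(¬sign_inventory) holds, i.e. sign_inventory is forbidden. None of the other listed options is forbidden under the premises.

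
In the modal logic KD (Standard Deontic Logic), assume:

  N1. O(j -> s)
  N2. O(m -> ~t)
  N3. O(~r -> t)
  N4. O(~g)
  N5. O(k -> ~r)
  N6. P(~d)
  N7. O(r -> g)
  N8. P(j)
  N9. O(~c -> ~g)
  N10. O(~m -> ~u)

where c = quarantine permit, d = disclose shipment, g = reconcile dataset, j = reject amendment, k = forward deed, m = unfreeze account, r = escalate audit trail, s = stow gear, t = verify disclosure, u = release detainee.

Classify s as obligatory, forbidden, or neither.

Premise 1 is O(j -> s), but O(j) is not derivable from the premises (the permission P(j) asserts only ~O(~j), not O(j)), so it does not yield O(s).
No premise or chain of K-axiom applications forces O(s), and none forces O(~s). So s is neither obligatory nor forbidden under these norms.

Neither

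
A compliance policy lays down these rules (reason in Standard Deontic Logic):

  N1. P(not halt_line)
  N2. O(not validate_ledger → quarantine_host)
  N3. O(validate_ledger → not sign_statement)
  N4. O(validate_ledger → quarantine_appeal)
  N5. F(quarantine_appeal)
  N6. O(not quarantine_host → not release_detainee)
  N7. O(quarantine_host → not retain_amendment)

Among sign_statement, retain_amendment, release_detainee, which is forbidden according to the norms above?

F(quarantine_appeal) at premise 5 means O(not quarantine_appeal).
Premise 4, O(validate_ledger → quarantine_appeal), contraposes to O(not quarantine_appeal → not validate_ledger); with O(not quarantine_appeal) we get O(not validate_ledger).
From O(not validate_ledger) and premise 2, O(not validate_ledger → quarantine_host), we obtain O(quarantine_host).
With premise 7, O(quarantine_host → not retain_amendment), the K-axiom yields O(not retain_amendment).
So O(not retain_amendment) holds, i.e. retain_amendment is forbidden. None of the other listed options is forbidden under the premises.

retain_amendment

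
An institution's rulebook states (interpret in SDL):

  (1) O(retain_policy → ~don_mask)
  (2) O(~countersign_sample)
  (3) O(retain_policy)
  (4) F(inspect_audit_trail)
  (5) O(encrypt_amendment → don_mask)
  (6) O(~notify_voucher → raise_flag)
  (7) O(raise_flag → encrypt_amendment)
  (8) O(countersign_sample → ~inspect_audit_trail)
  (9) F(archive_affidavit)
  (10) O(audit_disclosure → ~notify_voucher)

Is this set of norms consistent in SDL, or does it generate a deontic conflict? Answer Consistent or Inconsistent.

Premise 8 is O(countersign_sample → ~inspect_audit_trail); even if O(~inspect_audit_trail) held, inferring O(countersign_sample) would be affirming the consequent — invalid.
So O(countersign_sample) is not derivable, and the apparent clash with O(~countersign_sample) does not arise.
A world satisfying every obligation exists (e.g. archive_affidavit=false, audit_disclosure=false, countersign_sample=false, don_mask=false, encrypt_amendment=false, inspect_audit_trail=false, notify_voucher=true, raise_flag=false, retain_policy=true); no atom is both obligatory and forbidden, so the set is consistent.

Consistent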